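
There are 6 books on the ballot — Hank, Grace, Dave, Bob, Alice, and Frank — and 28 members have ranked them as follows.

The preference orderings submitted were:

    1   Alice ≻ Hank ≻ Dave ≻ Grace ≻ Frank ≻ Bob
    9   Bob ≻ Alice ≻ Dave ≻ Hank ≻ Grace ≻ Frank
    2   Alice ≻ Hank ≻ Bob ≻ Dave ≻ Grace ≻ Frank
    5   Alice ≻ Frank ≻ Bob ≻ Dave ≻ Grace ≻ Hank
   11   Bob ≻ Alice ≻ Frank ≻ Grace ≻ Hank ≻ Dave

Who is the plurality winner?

Bob

First-place vote totals:
  Hank: 0
  Grace: 0
  Dave: 0
  Bob: 20
  Alice: 8
  Frank: 0
Bob has the most first-place votes.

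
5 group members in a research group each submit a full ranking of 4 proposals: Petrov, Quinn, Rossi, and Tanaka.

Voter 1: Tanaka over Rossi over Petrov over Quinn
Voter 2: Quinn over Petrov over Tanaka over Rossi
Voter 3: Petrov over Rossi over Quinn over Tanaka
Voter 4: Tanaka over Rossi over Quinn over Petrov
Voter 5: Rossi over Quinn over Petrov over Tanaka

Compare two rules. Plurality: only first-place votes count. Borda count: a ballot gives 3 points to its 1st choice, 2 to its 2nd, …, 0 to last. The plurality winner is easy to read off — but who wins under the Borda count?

Rossi

Plurality first-place counts: Petrov 1, Quinn 1, Rossi 1, Tanaka 2 → Tanaka.
Borda totals: Petrov 7, Quinn 7, Rossi 9, Tanaka 7 → Rossi.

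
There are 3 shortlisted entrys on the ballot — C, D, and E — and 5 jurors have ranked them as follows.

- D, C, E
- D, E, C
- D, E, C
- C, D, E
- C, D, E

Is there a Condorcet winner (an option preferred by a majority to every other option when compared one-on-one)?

Yes

Head-to-head results (5 voters total):
C vs D: D wins 3–2.
C vs E: C wins 3–2.
D vs E: D wins 5–0.
D beats each rival — C (3–2), E (5–0) — so D is the Condorcet winner.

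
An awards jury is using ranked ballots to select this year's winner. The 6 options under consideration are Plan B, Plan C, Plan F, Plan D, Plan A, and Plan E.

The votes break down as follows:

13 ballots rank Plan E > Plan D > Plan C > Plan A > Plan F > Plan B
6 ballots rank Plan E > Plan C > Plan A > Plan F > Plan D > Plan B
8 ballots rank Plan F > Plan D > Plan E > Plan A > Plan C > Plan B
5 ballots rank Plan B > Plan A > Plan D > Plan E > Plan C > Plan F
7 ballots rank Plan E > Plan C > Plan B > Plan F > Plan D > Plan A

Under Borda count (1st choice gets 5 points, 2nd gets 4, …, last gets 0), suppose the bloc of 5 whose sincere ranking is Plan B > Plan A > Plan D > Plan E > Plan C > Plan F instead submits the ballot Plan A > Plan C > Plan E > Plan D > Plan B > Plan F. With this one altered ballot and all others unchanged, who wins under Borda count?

Plan E

Borda totals with the altered ballot: Plan B 26, Plan C 119, Plan F 79, Plan D 107, Plan A 85, Plan E 169.
The winner is unchanged: still Plan E.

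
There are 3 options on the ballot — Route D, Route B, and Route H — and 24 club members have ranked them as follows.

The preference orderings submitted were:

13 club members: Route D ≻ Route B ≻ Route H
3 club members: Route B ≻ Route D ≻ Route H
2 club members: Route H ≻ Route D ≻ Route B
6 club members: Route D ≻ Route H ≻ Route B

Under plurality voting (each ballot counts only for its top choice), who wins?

First-place vote totals:
  Route D: 19
  Route B: 3
  Route H: 2
Route D has the most first-place votes.

Route D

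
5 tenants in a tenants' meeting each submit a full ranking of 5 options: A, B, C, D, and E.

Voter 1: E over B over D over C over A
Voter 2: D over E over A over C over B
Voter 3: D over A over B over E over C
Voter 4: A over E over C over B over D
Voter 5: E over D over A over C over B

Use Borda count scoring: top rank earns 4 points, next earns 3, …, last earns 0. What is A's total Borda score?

11

Borda scores:
  A: 0 + 2 + 3 + 4 + 2 = 11
  B: 3 + 0 + 2 + 1 + 0 = 6
  C: 1 + 1 + 0 + 2 + 1 = 5
  D: 2 + 4 + 4 + 0 + 3 = 13
  E: 4 + 3 + 1 + 3 + 4 = 15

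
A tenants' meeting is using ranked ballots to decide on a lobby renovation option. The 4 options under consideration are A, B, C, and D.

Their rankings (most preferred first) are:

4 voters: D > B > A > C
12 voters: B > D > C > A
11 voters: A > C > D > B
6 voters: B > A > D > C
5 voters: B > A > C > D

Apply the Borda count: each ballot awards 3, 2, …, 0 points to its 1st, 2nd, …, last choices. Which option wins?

B

Borda scores:
  A: 4·1 + 12·0 + 11·3 + 6·2 + 5·2 = 59
  B: 4·2 + 12·3 + 11·0 + 6·3 + 5·3 = 77
  C: 4·0 + 12·1 + 11·2 + 6·0 + 5·1 = 39
  D: 4·3 + 12·2 + 11·1 + 6·1 + 5·0 = 53
B has the highest total.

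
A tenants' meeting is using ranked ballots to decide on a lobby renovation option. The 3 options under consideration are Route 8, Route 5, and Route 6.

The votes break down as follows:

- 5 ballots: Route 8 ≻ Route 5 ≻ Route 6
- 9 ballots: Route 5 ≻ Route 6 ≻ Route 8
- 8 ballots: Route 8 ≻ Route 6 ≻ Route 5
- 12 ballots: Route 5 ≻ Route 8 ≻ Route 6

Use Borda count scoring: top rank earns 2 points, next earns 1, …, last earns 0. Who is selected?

Borda scores:
  Route 8: 5·2 + 9·0 + 8·2 + 12·1 = 38
  Route 5: 5·1 + 9·2 + 8·0 + 12·2 = 47
  Route 6: 5·0 + 9·1 + 8·1 + 12·0 = 17
Route 5 has the highest total.

Route 5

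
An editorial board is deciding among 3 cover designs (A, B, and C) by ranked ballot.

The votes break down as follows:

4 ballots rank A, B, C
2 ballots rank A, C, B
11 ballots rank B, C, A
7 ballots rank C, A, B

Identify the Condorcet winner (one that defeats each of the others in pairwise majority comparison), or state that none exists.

There is no Condorcet winner

Head-to-head results (24 voters total):
A vs B: A wins 13–11.
A vs C: C wins 18–6.
B vs C: B wins 15–9.
No candidate beats all others: A beats B beats C beats A, a majority cycle.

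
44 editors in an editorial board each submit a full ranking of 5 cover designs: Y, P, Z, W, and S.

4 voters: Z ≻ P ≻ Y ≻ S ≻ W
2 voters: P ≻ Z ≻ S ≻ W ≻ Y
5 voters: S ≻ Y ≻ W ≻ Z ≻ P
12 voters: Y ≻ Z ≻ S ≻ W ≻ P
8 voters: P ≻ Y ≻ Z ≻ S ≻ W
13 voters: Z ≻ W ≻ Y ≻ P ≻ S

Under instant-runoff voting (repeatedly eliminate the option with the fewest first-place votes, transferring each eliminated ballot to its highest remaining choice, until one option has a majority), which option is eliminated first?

Round 1: Z 17, Y 12, P 10, S 5, W 0. W has the fewest and is eliminated.
Round 2: Z 17, Y 12, P 10, S 5. S has the fewest and is eliminated.
Round 3: Y 17, Z 17, P 10. P has the fewest and is eliminated.
Round 4: Y 25, Z 19. Y has a majority.

W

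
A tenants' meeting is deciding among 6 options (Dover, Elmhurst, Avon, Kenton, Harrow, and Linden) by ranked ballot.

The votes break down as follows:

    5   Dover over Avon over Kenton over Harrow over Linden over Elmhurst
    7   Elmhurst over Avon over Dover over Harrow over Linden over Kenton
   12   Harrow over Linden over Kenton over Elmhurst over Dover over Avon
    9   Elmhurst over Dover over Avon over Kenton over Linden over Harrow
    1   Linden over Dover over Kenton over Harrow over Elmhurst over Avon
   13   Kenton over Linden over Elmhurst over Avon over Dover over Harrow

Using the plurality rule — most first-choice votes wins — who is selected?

Elmhurst

First-place vote totals:
  Dover: 5
  Elmhurst: 16
  Avon: 0
  Kenton: 13
  Harrow: 12
  Linden: 1
Elmhurst has the most first-place votes.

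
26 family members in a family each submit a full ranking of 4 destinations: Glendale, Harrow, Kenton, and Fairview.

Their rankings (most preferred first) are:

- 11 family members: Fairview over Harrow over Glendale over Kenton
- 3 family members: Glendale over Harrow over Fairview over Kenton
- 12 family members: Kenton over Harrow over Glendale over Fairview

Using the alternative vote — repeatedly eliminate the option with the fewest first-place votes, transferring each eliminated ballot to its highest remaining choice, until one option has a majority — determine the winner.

Round 1: Kenton 12, Fairview 11, Glendale 3, Harrow 0. Harrow has the fewest and is eliminated.
Round 2: Kenton 12, Fairview 11, Glendale 3. Glendale has the fewest and is eliminated.
Round 3: Fairview 14, Kenton 12. Fairview has a majority.

Fairview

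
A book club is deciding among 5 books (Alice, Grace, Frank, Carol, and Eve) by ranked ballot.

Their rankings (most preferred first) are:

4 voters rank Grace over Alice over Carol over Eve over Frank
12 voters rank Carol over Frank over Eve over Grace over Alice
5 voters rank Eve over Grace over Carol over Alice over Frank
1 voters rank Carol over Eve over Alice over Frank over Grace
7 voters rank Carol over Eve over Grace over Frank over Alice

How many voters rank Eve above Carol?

5

Ballots ranking Eve above Carol: 5.
Ballots ranking Carol above Eve: 4+12+1+7 = 24.
So 5 of 29 voters prefer Eve to Carol.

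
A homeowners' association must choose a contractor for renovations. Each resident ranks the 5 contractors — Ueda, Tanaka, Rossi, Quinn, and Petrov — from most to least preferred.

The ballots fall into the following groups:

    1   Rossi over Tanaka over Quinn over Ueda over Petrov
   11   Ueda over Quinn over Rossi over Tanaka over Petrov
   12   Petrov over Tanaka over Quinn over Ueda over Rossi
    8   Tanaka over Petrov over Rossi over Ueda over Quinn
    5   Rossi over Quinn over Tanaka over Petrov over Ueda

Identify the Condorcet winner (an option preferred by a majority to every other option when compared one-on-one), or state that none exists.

Tanaka

Head-to-head results (37 voters total):
Ueda vs Tanaka: Tanaka wins 26–11.
Ueda vs Rossi: Ueda wins 23–14.
Ueda vs Quinn: Ueda wins 19–18.
Ueda vs Petrov: Petrov wins 25–12.
Tanaka vs Rossi: Tanaka wins 20–17.
Tanaka vs Quinn: Tanaka wins 21–16.
Tanaka vs Petrov: Tanaka wins 25–12.
Rossi vs Quinn: Quinn wins 23–14.
Rossi vs Petrov: Petrov wins 20–17.
Quinn vs Petrov: Petrov wins 20–17.
Tanaka beats each rival — Ueda (26–11), Rossi (20–17), Quinn (21–16), Petrov (25–12) — so Tanaka is the Condorcet winner.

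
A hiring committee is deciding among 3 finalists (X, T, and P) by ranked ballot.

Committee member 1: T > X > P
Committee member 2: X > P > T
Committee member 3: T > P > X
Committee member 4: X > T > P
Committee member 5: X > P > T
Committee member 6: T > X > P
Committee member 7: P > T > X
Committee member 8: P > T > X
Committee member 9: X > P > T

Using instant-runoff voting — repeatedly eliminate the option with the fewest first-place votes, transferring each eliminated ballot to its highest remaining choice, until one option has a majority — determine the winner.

Round 1: X 4, T 3, P 2. P has the fewest and is eliminated.
Round 2: T 5, X 4. T has a majority.

T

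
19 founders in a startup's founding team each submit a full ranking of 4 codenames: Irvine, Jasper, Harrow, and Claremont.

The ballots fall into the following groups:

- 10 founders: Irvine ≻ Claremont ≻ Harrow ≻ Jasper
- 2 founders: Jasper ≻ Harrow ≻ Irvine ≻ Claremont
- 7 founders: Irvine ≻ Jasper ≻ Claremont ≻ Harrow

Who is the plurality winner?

First-place vote totals:
  Irvine: 17
  Jasper: 2
  Harrow: 0
  Claremont: 0
Irvine has the most first-place votes.

Irvine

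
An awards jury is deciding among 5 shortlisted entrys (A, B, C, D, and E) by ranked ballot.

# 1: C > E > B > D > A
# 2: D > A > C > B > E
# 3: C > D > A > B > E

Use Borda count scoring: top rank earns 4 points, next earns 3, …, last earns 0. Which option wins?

C

Borda scores:
  A: 0 + 3 + 2 = 5
  B: 2 + 1 + 1 = 4
  C: 4 + 2 + 4 = 10
  D: 1 + 4 + 3 = 8
  E: 3 + 0 + 0 = 3
C has the highest total.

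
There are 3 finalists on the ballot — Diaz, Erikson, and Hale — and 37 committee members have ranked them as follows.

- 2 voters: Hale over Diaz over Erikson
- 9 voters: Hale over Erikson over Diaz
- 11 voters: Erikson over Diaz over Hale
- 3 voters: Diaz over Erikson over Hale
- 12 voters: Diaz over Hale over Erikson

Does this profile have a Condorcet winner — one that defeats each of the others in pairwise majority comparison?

No

Head-to-head results (37 voters total):
Diaz vs Erikson: Erikson wins 20–17.
Diaz vs Hale: Diaz wins 26–11.
Erikson vs Hale: Hale wins 23–14.
No candidate beats all others: Diaz beats Hale beats Erikson beats Diaz, a majority cycle.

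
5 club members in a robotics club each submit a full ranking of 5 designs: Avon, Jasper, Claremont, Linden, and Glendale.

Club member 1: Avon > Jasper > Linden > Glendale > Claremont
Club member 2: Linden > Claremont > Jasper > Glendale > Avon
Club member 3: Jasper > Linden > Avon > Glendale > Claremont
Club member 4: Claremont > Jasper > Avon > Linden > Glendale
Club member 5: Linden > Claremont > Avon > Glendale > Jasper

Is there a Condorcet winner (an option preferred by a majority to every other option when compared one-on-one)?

No

Head-to-head results (5 voters total):
Avon vs Jasper: Jasper wins 3–2.
Avon vs Claremont: Claremont wins 3–2.
Avon vs Linden: Linden wins 3–2.
Avon vs Glendale: Avon wins 4–1.
Jasper vs Claremont: Claremont wins 3–2.
Jasper vs Linden: Jasper wins 3–2.
Jasper vs Glendale: Jasper wins 4–1.
Claremont vs Linden: Linden wins 4–1.
Claremont vs Glendale: Claremont wins 3–2.
Linden vs Glendale: Linden wins 5–0.
No candidate beats all others: Jasper beats Linden beats Claremont beats Jasper, a majority cycle.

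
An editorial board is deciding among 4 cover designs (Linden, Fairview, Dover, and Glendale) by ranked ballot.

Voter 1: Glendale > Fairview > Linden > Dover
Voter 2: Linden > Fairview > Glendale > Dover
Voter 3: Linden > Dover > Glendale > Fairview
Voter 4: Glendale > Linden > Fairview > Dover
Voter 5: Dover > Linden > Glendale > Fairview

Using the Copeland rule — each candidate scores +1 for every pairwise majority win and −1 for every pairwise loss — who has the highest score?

Pairwise results:
  Linden vs Fairview: Linden wins 4–1.
  Linden vs Dover: Linden wins 4–1.
  Linden vs Glendale: Linden wins 3–2.
  Fairview vs Dover: Fairview wins 3–2.
  Fairview vs Glendale: Glendale wins 4–1.
  Dover vs Glendale: Glendale wins 3–2.
Copeland scores (wins − losses):
  Linden: 3 − 0 = 3
  Fairview: 1 − 2 = -1
  Dover: 0 − 3 = -3
  Glendale: 2 − 1 = 1
Linden has the best Copeland score.

Linden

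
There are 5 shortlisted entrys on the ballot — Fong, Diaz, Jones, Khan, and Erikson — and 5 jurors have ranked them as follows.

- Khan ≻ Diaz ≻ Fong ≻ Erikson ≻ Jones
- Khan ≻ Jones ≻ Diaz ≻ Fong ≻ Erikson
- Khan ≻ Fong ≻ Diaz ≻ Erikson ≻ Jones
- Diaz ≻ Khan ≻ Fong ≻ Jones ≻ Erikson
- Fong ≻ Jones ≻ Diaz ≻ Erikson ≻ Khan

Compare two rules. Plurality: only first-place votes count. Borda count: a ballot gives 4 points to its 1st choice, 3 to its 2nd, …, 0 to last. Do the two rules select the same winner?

Yes

Plurality first-place counts: Fong 1, Diaz 1, Jones 0, Khan 3, Erikson 0 → Khan.
Borda totals: Fong 12, Diaz 13, Jones 7, Khan 15, Erikson 3 → Khan.
The two rules agree on Khan.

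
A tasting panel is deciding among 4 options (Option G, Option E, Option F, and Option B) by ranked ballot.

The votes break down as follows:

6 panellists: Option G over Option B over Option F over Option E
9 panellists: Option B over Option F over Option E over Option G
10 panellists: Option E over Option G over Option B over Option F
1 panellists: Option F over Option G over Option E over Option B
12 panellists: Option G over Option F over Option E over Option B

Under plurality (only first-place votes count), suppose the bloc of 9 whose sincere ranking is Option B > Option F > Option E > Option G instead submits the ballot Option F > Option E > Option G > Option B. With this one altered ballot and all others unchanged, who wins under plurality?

First-place totals with the altered ballot: Option G 18, Option E 10, Option F 10, Option B 0.
The winner is unchanged: still Option G.

Option G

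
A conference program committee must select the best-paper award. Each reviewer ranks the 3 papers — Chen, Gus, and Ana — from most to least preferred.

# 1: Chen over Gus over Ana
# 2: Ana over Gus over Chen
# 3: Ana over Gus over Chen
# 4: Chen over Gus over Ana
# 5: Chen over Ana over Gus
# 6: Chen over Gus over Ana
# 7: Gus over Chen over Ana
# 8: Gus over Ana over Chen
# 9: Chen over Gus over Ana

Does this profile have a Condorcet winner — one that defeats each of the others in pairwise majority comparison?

Head-to-head results (9 voters total):
Chen vs Gus: Chen wins 5–4.
Chen vs Ana: Chen wins 6–3.
Gus vs Ana: Gus wins 6–3.
Chen beats each rival — Gus (5–4), Ana (6–3) — so Chen is the Condorcet winner.

Yes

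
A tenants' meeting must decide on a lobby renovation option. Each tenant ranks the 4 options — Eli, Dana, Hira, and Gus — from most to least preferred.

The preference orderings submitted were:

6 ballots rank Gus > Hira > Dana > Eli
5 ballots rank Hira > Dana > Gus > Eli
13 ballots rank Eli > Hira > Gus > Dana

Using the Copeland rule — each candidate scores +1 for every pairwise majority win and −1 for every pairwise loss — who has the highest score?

Pairwise results:
  Eli vs Dana: Eli wins 13–11.
  Eli vs Hira: Eli wins 13–11.
  Eli vs Gus: Eli wins 13–11.
  Dana vs Hira: Hira wins 24–0.
  Dana vs Gus: Gus wins 19–5.
  Hira vs Gus: Hira wins 18–6.
Copeland scores (wins − losses):
  Eli: 3 − 0 = 3
  Dana: 0 − 3 = -3
  Hira: 2 − 1 = 1
  Gus: 1 − 2 = -1
Eli has the best Copeland score.

Eli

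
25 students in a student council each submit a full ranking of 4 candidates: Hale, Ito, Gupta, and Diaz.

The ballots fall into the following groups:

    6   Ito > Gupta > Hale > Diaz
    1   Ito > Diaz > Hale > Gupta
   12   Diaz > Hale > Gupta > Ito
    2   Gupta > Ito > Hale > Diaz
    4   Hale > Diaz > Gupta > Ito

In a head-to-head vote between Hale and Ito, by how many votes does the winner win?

Ballots ranking Hale above Ito: 12+4 = 16.
Ballots ranking Ito above Hale: 6+1+2 = 9.
Hale wins 16–9, a margin of 7.

7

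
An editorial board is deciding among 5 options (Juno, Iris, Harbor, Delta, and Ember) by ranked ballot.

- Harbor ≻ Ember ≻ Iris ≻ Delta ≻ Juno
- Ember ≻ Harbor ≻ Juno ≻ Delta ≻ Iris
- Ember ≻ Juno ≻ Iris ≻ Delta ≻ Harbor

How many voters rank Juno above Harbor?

1

Ballots ranking Juno above Harbor: 1.
Ballots ranking Harbor above Juno: 2.
So 1 of 3 voters prefer Juno to Harbor.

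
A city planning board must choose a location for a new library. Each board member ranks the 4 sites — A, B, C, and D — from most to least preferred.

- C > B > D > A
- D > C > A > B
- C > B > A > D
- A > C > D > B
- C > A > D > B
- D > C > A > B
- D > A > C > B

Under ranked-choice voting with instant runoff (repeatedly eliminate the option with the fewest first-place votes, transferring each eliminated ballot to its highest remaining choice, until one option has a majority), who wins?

C

Round 1: C 3, D 3, A 1, B 0. B has the fewest and is eliminated.
Round 2: C 3, D 3, A 1. A has the fewest and is eliminated.
Round 3: C 4, D 3. C has a majority.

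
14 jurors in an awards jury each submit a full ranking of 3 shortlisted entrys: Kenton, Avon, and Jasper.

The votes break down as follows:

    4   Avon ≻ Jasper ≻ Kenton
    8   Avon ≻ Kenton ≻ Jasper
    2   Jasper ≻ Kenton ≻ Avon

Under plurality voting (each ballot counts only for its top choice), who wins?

First-place vote totals:
  Kenton: 0
  Avon: 12
  Jasper: 2
Avon has the most first-place votes.

Avon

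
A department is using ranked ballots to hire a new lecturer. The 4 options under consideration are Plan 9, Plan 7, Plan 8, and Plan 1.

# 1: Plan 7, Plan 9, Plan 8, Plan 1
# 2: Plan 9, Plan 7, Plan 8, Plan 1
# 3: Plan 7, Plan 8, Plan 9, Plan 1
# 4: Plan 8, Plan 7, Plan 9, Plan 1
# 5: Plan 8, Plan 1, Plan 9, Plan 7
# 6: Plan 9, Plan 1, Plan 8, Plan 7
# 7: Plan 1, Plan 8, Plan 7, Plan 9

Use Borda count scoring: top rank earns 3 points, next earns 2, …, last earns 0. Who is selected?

Plan 8

Borda scores:
  Plan 9: 2 + 3 + 1 + 1 + 1 + 3 + 0 = 11
  Plan 7: 3 + 2 + 3 + 2 + 0 + 0 + 1 = 11
  Plan 8: 1 + 1 + 2 + 3 + 3 + 1 + 2 = 13
  Plan 1: 0 + 0 + 0 + 0 + 2 + 2 + 3 = 7
Plan 8 has the highest total.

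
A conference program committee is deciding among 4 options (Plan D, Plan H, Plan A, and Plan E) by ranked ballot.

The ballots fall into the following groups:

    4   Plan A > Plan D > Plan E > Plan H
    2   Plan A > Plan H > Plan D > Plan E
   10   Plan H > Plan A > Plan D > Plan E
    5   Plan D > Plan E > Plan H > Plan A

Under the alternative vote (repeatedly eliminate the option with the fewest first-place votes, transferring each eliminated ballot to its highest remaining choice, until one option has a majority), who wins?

Plan H

Round 1: Plan H 10, Plan A 6, Plan D 5, Plan E 0. Plan E has the fewest and is eliminated.
Round 2: Plan H 10, Plan A 6, Plan D 5. Plan D has the fewest and is eliminated.
Round 3: Plan H 15, Plan A 6. Plan H has a majority.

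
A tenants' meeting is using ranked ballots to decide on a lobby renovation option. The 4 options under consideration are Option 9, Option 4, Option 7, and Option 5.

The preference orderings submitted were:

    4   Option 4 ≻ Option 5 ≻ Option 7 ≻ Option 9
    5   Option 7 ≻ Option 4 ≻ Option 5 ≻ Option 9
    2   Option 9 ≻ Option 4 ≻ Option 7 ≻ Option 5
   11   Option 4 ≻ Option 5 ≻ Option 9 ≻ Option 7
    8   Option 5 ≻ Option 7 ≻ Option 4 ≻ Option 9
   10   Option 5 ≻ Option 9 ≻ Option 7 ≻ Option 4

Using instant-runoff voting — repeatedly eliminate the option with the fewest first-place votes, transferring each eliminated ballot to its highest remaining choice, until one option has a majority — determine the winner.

Round 1: Option 5 18, Option 4 15, Option 7 5, Option 9 2. Option 9 has the fewest and is eliminated.
Round 2: Option 5 18, Option 4 17, Option 7 5. Option 7 has the fewest and is eliminated.
Round 3: Option 4 22, Option 5 18. Option 4 has a majority.

Option 4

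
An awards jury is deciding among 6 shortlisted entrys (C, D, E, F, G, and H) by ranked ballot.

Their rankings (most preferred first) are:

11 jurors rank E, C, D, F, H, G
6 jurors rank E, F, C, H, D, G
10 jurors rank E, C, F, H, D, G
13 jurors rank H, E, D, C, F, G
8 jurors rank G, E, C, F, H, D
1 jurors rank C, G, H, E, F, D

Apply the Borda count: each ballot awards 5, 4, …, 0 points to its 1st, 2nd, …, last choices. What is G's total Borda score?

Borda scores:
  C: 11·4 + 6·3 + 10·4 + 13·2 + 8·3 + 5 = 157
  D: 11·3 + 6·1 + 10·1 + 13·3 + 8·0 + 0 = 88
  E: 11·5 + 6·5 + 10·5 + 13·4 + 8·4 + 2 = 221
  F: 11·2 + 6·4 + 10·3 + 13·1 + 8·2 + 1 = 106
  G: 11·0 + 6·0 + 10·0 + 13·0 + 8·5 + 4 = 44
  H: 11·1 + 6·2 + 10·2 + 13·5 + 8·1 + 3 = 119

44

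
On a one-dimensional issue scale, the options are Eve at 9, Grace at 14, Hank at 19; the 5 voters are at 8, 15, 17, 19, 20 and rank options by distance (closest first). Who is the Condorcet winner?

With single-peaked preferences on a line, the Condorcet winner is the candidate closest to the median voter.
The median voter (position 17) is closest to Hank at 19.
Check: Hank vs Grace — voters closer to Hank: 3 of 5.

Hank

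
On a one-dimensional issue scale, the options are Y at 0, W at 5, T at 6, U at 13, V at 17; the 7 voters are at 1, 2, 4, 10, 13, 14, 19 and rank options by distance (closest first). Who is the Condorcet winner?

With single-peaked preferences on a line, the Condorcet winner is the candidate closest to the median voter.
The median voter (position 10) is closest to U at 13.
Check: U vs V — voters closer to U: 6 of 7.

U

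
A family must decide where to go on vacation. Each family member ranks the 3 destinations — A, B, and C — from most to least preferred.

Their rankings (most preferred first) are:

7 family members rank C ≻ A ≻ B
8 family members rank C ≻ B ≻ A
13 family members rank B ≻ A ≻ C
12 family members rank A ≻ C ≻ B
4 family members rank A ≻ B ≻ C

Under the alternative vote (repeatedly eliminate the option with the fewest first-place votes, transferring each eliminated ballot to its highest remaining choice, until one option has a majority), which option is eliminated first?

Round 1: A 16, C 15, B 13. B has the fewest and is eliminated.
Round 2: A 29, C 15. A has a majority.

B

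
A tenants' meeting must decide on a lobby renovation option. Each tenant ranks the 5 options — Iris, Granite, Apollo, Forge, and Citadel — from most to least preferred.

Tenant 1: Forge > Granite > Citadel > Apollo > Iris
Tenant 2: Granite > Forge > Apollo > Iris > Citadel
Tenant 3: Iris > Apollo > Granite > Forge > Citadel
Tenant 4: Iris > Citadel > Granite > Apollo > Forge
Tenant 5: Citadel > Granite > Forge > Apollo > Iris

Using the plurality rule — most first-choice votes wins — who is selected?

First-place vote totals:
  Iris: 2
  Granite: 1
  Apollo: 0
  Forge: 1
  Citadel: 1
Iris has the most first-place votes.

Iris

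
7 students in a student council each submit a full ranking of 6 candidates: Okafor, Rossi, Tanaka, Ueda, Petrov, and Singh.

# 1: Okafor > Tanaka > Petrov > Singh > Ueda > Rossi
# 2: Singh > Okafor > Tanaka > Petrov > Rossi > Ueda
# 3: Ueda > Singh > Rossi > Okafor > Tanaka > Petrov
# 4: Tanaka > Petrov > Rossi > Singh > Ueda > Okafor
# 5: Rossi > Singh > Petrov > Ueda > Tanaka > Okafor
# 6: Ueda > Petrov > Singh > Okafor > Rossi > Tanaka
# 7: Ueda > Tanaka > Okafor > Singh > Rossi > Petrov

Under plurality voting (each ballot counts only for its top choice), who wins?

Ueda

First-place vote totals:
  Okafor: 1
  Rossi: 1
  Tanaka: 1
  Ueda: 3
  Petrov: 0
  Singh: 1
Ueda has the most first-place votes.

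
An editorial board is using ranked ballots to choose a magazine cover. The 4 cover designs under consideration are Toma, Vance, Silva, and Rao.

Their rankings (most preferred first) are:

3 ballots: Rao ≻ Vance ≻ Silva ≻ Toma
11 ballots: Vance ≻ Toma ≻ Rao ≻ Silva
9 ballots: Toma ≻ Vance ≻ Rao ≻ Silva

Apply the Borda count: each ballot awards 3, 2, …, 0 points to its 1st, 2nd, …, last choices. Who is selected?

Vance

Borda scores:
  Toma: 3·0 + 11·2 + 9·3 = 49
  Vance: 3·2 + 11·3 + 9·2 = 57
  Silva: 3·1 + 11·0 + 9·0 = 3
  Rao: 3·3 + 11·1 + 9·1 = 29
Vance has the highest total.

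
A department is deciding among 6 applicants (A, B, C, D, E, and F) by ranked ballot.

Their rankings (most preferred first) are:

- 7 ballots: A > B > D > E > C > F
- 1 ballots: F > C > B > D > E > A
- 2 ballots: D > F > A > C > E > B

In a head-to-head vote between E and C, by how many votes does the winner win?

4

Ballots ranking E above C: 7.
Ballots ranking C above E: 1+2 = 3.
E wins 7–3, a margin of 4.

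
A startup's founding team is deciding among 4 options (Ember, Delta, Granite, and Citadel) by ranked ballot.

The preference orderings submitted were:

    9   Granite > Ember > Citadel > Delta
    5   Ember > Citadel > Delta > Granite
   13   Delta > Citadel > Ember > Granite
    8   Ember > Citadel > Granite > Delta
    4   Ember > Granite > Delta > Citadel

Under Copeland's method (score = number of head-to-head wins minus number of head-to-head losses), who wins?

Ember

Pairwise results:
  Ember vs Delta: Ember wins 26–13.
  Ember vs Granite: Ember wins 30–9.
  Ember vs Citadel: Ember wins 26–13.
  Delta vs Granite: Granite wins 21–18.
  Delta vs Citadel: Citadel wins 22–17.
  Granite vs Citadel: Citadel wins 26–13.
Copeland scores (wins − losses):
  Ember: 3 − 0 = 3
  Delta: 0 − 3 = -3
  Granite: 1 − 2 = -1
  Citadel: 2 − 1 = 1
Ember has the best Copeland score.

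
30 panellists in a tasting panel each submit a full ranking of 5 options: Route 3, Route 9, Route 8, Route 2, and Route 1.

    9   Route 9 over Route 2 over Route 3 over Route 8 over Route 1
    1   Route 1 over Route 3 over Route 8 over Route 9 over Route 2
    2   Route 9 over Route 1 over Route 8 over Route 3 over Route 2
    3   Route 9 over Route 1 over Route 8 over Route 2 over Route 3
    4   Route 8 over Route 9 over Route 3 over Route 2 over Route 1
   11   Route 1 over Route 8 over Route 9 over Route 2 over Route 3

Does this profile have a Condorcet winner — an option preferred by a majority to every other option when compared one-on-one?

No

Head-to-head results (30 voters total):
Route 3 vs Route 9: Route 9 wins 29–1.
Route 3 vs Route 8: Route 8 wins 20–10.
Route 3 vs Route 2: Route 2 wins 23–7.
Route 3 vs Route 1: Route 1 wins 17–13.
Route 9 vs Route 8: Route 8 wins 16–14.
Route 9 vs Route 2: Route 9 wins 30–0.
Route 9 vs Route 1: Route 9 wins 18–12.
Route 8 vs Route 2: Route 8 wins 21–9.
Route 8 vs Route 1: Route 1 wins 17–13.
Route 2 vs Route 1: Route 1 wins 17–13.
No candidate beats all others: Route 9 beats Route 1 beats Route 8 beats Route 9, a majority cycle.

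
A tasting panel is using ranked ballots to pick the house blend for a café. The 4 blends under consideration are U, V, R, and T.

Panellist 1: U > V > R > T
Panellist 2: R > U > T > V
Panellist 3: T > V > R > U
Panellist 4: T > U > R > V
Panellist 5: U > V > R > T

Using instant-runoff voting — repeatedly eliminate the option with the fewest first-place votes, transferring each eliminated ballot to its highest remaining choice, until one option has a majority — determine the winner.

U

Round 1: U 2, T 2, R 1, V 0. V has the fewest and is eliminated.
Round 2: U 2, T 2, R 1. R has the fewest and is eliminated.
Round 3: U 3, T 2. U has a majority.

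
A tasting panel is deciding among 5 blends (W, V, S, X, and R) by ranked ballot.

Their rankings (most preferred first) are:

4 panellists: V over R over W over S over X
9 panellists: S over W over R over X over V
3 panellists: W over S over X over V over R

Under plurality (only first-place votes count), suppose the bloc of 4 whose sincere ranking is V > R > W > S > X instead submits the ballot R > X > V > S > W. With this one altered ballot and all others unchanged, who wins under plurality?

First-place totals with the altered ballot: W 3, V 0, S 9, X 0, R 4.
The winner is unchanged: still S.

S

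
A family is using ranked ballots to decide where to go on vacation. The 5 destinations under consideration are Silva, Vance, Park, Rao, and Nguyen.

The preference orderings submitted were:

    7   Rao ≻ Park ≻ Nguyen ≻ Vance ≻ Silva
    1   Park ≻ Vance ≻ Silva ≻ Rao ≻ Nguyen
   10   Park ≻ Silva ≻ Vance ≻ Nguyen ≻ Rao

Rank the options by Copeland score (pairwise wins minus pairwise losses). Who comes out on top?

Park

Pairwise results:
  Silva vs Vance: Silva wins 10–8.
  Silva vs Park: Park wins 18–0.
  Silva vs Rao: Silva wins 11–7.
  Silva vs Nguyen: Silva wins 11–7.
  Vance vs Park: Park wins 18–0.
  Vance vs Rao: Vance wins 11–7.
  Vance vs Nguyen: Vance wins 11–7.
  Park vs Rao: Park wins 11–7.
  Park vs Nguyen: Park wins 18–0.
  Rao vs Nguyen: Nguyen wins 10–8.
Copeland scores (wins − losses):
  Silva: 3 − 1 = 2
  Vance: 2 − 2 = 0
  Park: 4 − 0 = 4
  Rao: 0 − 4 = -4
  Nguyen: 1 − 3 = -2
Park has the best Copeland score.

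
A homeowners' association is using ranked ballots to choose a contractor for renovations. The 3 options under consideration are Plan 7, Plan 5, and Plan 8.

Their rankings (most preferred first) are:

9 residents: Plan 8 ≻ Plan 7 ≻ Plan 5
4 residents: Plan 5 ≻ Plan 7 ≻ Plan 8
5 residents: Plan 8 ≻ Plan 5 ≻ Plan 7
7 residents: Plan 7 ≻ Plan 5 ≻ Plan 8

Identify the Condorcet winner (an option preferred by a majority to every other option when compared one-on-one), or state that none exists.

Plan 8

Head-to-head results (25 voters total):
Plan 7 vs Plan 5: Plan 7 wins 16–9.
Plan 7 vs Plan 8: Plan 8 wins 14–11.
Plan 5 vs Plan 8: Plan 8 wins 14–11.
Plan 8 beats each rival — Plan 7 (14–11), Plan 5 (14–11) — so Plan 8 is the Condorcet winner.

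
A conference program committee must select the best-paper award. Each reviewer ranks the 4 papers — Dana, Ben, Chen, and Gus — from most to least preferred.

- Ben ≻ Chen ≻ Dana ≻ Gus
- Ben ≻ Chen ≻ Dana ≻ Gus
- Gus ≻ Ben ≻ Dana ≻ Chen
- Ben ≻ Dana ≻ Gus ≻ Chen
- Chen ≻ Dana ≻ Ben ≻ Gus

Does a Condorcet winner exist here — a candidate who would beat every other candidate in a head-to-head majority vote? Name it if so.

Ben

Head-to-head results (5 voters total):
Dana vs Ben: Ben wins 4–1.
Dana vs Chen: Chen wins 3–2.
Dana vs Gus: Dana wins 4–1.
Ben vs Chen: Ben wins 4–1.
Ben vs Gus: Ben wins 4–1.
Chen vs Gus: Chen wins 3–2.
Ben beats each rival — Dana (4–1), Chen (4–1), Gus (4–1) — so Ben is the Condorcet winner.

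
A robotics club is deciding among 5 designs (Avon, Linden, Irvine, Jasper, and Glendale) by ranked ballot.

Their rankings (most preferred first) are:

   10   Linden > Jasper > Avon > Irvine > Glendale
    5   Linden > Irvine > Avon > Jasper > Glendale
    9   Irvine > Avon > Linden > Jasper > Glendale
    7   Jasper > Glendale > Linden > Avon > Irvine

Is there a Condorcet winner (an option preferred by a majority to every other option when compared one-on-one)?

Yes

Head-to-head results (31 voters total):
Avon vs Linden: Linden wins 22–9.
Avon vs Irvine: Avon wins 17–14.
Avon vs Jasper: Jasper wins 17–14.
Avon vs Glendale: Avon wins 24–7.
Linden vs Irvine: Linden wins 22–9.
Linden vs Jasper: Linden wins 24–7.
Linden vs Glendale: Linden wins 24–7.
Irvine vs Jasper: Jasper wins 17–14.
Irvine vs Glendale: Irvine wins 24–7.
Jasper vs Glendale: Jasper wins 31–0.
Linden beats each rival — Avon (22–9), Irvine (22–9), Jasper (24–7), Glendale (24–7) — so Linden is the Condorcet winner.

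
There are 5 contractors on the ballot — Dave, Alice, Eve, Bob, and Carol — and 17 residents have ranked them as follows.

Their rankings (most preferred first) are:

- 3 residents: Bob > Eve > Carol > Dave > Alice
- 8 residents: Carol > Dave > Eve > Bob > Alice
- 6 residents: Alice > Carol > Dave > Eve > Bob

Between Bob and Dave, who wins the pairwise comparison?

Dave

Ballots ranking Bob above Dave: 3.
Ballots ranking Dave above Bob: 8+6 = 14.
Dave wins the head-to-head, 14–3.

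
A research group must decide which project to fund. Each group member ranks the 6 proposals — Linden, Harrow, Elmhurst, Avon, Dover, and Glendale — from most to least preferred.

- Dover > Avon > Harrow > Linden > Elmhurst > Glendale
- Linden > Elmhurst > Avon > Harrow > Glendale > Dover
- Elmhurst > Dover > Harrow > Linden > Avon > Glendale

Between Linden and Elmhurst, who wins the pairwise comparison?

Ballots ranking Linden above Elmhurst: 2.
Ballots ranking Elmhurst above Linden: 1.
Linden wins the head-to-head, 2–1.

Linden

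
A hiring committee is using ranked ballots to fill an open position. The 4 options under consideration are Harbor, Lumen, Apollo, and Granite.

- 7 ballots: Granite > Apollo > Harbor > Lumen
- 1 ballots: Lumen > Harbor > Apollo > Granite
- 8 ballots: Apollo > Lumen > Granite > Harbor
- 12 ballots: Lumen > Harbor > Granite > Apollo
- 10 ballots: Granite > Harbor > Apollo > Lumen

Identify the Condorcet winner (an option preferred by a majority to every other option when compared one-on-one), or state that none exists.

None — there is no Condorcet winner

Head-to-head results (38 voters total):
Harbor vs Lumen: Lumen wins 21–17.
Harbor vs Apollo: Harbor wins 23–15.
Harbor vs Granite: Granite wins 25–13.
Lumen vs Apollo: Apollo wins 25–13.
Lumen vs Granite: Lumen wins 21–17.
Apollo vs Granite: Granite wins 29–9.
No candidate beats all others: Harbor beats Apollo beats Lumen beats Harbor, a majority cycle.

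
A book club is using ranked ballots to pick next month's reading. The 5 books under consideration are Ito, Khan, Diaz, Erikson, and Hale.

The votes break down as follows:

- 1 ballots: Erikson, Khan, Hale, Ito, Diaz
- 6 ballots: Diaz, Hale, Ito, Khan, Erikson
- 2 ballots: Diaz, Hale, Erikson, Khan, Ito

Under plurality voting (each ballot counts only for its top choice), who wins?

Diaz

First-place vote totals:
  Ito: 0
  Khan: 0
  Diaz: 8
  Erikson: 1
  Hale: 0
Diaz has the most first-place votes.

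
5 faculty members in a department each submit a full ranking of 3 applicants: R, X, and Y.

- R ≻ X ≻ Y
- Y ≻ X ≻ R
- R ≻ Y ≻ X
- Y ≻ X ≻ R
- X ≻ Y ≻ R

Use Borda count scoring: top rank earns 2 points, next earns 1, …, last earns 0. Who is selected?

Borda scores:
  R: 2 + 0 + 2 + 0 + 0 = 4
  X: 1 + 1 + 0 + 1 + 2 = 5
  Y: 0 + 2 + 1 + 2 + 1 = 6
Y has the highest total.

Y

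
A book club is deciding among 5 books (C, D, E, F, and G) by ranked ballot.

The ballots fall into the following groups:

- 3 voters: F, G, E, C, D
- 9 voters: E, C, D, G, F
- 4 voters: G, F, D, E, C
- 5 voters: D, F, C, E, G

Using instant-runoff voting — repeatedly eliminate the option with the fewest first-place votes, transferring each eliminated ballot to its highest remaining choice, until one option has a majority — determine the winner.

E

Round 1: E 9, D 5, G 4, F 3, C 0. C has the fewest and is eliminated.
Round 2: E 9, D 5, G 4, F 3. F has the fewest and is eliminated.
Round 3: E 9, G 7, D 5. D has the fewest and is eliminated.
Round 4: E 14, G 7. E has a majority.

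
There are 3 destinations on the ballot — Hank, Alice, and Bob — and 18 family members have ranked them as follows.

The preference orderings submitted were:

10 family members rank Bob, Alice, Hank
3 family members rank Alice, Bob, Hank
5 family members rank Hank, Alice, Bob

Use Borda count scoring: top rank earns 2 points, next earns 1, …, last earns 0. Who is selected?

Bob

Borda scores:
  Hank: 10·0 + 3·0 + 5·2 = 10
  Alice: 10·1 + 3·2 + 5·1 = 21
  Bob: 10·2 + 3·1 + 5·0 = 23
Bob has the highest total.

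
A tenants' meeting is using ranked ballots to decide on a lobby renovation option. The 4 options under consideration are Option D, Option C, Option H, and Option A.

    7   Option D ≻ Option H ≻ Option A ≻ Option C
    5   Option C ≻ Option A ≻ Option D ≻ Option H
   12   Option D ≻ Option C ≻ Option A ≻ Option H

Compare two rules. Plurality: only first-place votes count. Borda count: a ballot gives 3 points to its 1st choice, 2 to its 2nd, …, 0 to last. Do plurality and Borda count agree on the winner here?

Plurality first-place counts: Option D 19, Option C 5, Option H 0, Option A 0 → Option D.
Borda totals: Option D 62, Option C 39, Option H 14, Option A 29 → Option D.
The two rules agree on Option D.

Yes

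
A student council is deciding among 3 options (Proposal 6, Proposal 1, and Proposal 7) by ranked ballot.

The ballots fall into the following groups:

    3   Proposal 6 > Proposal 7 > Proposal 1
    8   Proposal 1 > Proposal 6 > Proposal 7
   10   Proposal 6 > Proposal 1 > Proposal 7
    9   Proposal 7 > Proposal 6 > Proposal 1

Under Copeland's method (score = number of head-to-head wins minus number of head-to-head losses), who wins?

Pairwise results:
  Proposal 6 vs Proposal 1: Proposal 6 wins 22–8.
  Proposal 6 vs Proposal 7: Proposal 6 wins 21–9.
  Proposal 1 vs Proposal 7: Proposal 1 wins 18–12.
Copeland scores (wins − losses):
  Proposal 6: 2 − 0 = 2
  Proposal 1: 1 − 1 = 0
  Proposal 7: 0 − 2 = -2
Proposal 6 has the best Copeland score.

Proposal 6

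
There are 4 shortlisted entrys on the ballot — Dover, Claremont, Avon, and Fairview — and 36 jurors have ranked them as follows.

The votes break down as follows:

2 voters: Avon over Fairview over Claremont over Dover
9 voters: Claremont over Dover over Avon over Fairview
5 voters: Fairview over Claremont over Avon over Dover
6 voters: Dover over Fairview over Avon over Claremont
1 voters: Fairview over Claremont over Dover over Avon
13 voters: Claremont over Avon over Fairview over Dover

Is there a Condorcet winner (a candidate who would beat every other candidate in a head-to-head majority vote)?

Head-to-head results (36 voters total):
Dover vs Claremont: Claremont wins 30–6.
Dover vs Avon: Avon wins 20–16.
Dover vs Fairview: Fairview wins 21–15.
Claremont vs Avon: Claremont wins 28–8.
Claremont vs Fairview: Claremont wins 22–14.
Avon vs Fairview: Avon wins 24–12.
Claremont beats each rival — Dover (30–6), Avon (28–8), Fairview (22–14) — so Claremont is the Condorcet winner.

Yes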